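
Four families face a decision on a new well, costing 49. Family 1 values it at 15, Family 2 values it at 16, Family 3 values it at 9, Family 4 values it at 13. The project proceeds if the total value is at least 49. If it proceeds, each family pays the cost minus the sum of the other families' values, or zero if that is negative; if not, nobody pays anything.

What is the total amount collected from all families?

37

Total value 53 ≥ cost 49, so it is built.
Family 1: others sum to 38; max(0, 49 - 38) = 11.
Family 2: others sum to 37; max(0, 49 - 37) = 12.
Family 3: others sum to 44; max(0, 49 - 44) = 5.
Family 4: others sum to 40; max(0, 49 - 40) = 9.
Total collected = 11 + 12 + 5 + 9 = 37.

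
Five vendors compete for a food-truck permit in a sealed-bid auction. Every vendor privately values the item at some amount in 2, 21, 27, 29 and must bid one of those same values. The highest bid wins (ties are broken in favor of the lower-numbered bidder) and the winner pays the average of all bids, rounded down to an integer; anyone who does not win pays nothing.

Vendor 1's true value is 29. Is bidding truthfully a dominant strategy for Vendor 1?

Consider the case where Vendor 2 bids 2, Vendor 3 bids 2, Vendor 4 bids 2 and Vendor 5 bids 2.
Truthful bid 29: wins, pays 7, utility 29 - 7 = 22.
Bid 2 instead: wins, pays 2, utility 29 - 2 = 27.
Since 27 > 22, bidding 2 is strictly better here, so truthful bidding is not dominant.

No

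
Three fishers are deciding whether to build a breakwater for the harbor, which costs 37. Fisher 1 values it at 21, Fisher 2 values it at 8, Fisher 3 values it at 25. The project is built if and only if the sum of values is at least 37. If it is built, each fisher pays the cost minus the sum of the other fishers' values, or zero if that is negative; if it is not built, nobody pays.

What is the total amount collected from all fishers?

Total value 54 ≥ cost 37, so it is built.
Fisher 1: others sum to 33; max(0, 37 - 33) = 4.
Fisher 2: others sum to 46; max(0, 37 - 46) = 0.
Fisher 3: others sum to 29; max(0, 37 - 29) = 8.
Total collected = 4 + 0 + 8 = 12.

12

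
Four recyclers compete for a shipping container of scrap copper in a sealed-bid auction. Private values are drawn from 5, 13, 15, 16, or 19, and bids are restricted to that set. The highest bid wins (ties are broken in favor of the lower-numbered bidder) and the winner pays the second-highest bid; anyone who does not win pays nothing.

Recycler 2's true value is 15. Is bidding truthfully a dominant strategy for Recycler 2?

Yes

Check each profile of the others' bids and compare truth against every alternative bid.
Others bid (5, 5, 5): truth gives 10, best alternative gives 10.
Others bid (5, 5, 13): truth gives 2, best alternative gives 2.
Others bid (5, 13, 5): truth gives 2, best alternative gives 2.
Others bid (5, 13, 13): truth gives 2, best alternative gives 2.
Others bid (13, 5, 5): truth gives 2, best alternative gives 2.
Others bid (13, 5, 13): truth gives 2, best alternative gives 2.
(Remaining 119 profiles checked similarly; truth is weakly best in each.)
In every case the truthful bid is at least as good as any alternative, so it is a dominant strategy.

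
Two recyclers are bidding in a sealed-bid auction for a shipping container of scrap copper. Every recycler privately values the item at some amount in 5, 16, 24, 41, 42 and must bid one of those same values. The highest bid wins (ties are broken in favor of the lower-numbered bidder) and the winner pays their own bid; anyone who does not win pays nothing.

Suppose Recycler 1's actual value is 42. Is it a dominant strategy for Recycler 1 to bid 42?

Consider the case where Recycler 2 bids 5.
Truthful bid 42: wins, pays 42, utility 42 - 42 = 0.
Bid 5 instead: wins, pays 5, utility 42 - 5 = 37.
Since 37 > 0, bidding 5 is strictly better here, so truthful bidding is not dominant.

No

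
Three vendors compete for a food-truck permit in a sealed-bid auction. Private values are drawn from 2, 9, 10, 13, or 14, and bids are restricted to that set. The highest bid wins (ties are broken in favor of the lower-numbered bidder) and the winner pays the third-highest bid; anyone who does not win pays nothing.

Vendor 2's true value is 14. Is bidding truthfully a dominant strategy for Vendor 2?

Yes

Check each profile of the others' bids and compare truth against every alternative bid.
Others bid (2, 14): truth gives 12, best alternative gives 0.
Others bid (13, 2): truth gives 12, best alternative gives 0.
Others bid (9, 14): truth gives 5, best alternative gives 0.
Others bid (13, 9): truth gives 5, best alternative gives 0.
Others bid (10, 14): truth gives 4, best alternative gives 0.
Others bid (13, 10): truth gives 4, best alternative gives 0.
(Remaining 19 profiles checked similarly; truth is weakly best in each.)
In every case the truthful bid is at least as good as any alternative, so it is a dominant strategy.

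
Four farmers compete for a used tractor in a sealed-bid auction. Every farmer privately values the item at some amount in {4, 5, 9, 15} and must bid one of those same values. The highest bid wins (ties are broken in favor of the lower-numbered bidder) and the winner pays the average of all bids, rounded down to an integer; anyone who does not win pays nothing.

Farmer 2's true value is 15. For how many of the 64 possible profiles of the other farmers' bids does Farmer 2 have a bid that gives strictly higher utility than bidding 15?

18

Others bid (4, 4, 4): truth gives 9; bid 5 gives 11 > 9. Violating.
Others bid (4, 4, 5): truth gives 8; bid 5 gives 11 > 8. Violating.
Others bid (4, 4, 9): truth gives 7; bid 9 gives 9 > 7. Violating.
Others bid (4, 5, 4): truth gives 8; bid 5 gives 11 > 8. Violating.
Others bid (4, 4, 15): truth gives 6; no alternative beats it.
Others bid (4, 5, 15): truth gives 6; no alternative beats it.
(Checking all 64 profiles: 18 have a profitable deviation, 46 do not.)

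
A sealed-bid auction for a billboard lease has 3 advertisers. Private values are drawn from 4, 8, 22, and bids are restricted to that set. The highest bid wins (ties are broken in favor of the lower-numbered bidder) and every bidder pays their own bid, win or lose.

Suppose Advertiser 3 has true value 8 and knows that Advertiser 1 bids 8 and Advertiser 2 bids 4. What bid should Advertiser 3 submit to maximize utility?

Bid 4: loses but pays 4, utility -4.
Bid 8: loses but pays 8, utility -8.
Bid 22: wins, pays 22, utility 8 - 22 = -14.
The best choice is 4 with utility -4.

4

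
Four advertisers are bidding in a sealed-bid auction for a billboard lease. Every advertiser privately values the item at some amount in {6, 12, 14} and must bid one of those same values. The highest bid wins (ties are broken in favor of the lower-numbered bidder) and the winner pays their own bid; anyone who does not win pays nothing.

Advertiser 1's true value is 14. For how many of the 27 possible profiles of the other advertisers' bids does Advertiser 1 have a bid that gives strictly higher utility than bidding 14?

8

Others bid (6, 6, 6): truth gives 0; bid 6 gives 8 > 0. Violating.
Others bid (6, 6, 12): truth gives 0; bid 12 gives 2 > 0. Violating.
Others bid (6, 12, 6): truth gives 0; bid 12 gives 2 > 0. Violating.
Others bid (6, 12, 12): truth gives 0; bid 12 gives 2 > 0. Violating.
Others bid (6, 6, 14): truth gives 0; no alternative beats it.
Others bid (6, 12, 14): truth gives 0; no alternative beats it.
(Checking all 27 profiles: 8 have a profitable deviation, 19 do not.)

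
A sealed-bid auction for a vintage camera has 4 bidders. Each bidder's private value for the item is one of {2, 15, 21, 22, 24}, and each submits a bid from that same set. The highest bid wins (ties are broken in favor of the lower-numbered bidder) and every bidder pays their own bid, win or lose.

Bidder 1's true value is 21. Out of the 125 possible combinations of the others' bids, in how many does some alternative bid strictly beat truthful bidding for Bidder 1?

Others bid (2, 2, 2): truth gives 0; bid 2 gives 19 > 0. Violating.
Others bid (2, 2, 15): truth gives 0; bid 15 gives 6 > 0. Violating.
Others bid (2, 2, 22): truth gives -21; bid 22 gives -1 > -21. Violating.
Others bid (2, 2, 24): truth gives -21; bid 2 gives -2 > -21. Violating.
Others bid (2, 2, 21): truth gives 0; no alternative beats it.
Others bid (2, 15, 21): truth gives 0; no alternative beats it.
(Checking all 125 profiles: 106 have a profitable deviation, 19 do not.)

106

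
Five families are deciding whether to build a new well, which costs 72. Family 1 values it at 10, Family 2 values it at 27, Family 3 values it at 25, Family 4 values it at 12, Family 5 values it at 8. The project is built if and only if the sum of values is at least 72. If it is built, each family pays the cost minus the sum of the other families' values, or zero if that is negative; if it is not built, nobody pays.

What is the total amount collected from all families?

Total value 82 ≥ cost 72, so it is built.
Family 1: others sum to 72; max(0, 72 - 72) = 0.
Family 2: others sum to 55; max(0, 72 - 55) = 17.
Family 3: others sum to 57; max(0, 72 - 57) = 15.
Family 4: others sum to 70; max(0, 72 - 70) = 2.
Family 5: others sum to 74; max(0, 72 - 74) = 0.
Total collected = 0 + 17 + 15 + 2 + 0 = 34.

34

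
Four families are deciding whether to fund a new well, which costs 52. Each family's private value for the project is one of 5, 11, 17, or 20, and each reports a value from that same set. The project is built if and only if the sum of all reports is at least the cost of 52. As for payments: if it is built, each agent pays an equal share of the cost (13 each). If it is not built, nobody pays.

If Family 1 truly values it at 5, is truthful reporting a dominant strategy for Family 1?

Yes

Check each profile of the others' reports and compare truth against every alternative report.
Others report (5, 17, 20): truth gives 0, best alternative gives -8.
Others report (5, 20, 17): truth gives 0, best alternative gives -8.
Others report (5, 20, 20): truth gives 0, best alternative gives -8.
Others report (11, 11, 20): truth gives 0, best alternative gives -8.
Others report (11, 17, 17): truth gives 0, best alternative gives -8.
Others report (11, 20, 11): truth gives 0, best alternative gives -8.
(Remaining 58 profiles checked similarly; truth is weakly best in each.)
In every case the truthful report is at least as good as any alternative, so it is a dominant strategy.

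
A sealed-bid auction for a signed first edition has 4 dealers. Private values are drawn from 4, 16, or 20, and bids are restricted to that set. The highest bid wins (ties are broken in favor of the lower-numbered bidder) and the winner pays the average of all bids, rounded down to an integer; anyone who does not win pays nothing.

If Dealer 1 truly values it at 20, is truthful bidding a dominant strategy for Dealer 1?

Consider the case where Dealer 2 bids 4, Dealer 3 bids 4 and Dealer 4 bids 4.
Truthful bid 20: wins, pays 8, utility 20 - 8 = 12.
Bid 4 instead: wins, pays 4, utility 20 - 4 = 16.
Since 16 > 12, bidding 4 is strictly better here, so truthful bidding is not dominant.

No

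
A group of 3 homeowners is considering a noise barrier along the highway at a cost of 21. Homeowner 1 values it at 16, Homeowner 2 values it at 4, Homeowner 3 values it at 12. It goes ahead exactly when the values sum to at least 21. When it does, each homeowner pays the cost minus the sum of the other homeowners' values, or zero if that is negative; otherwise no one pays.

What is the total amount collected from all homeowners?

Total value 32 ≥ cost 21, so it is built.
Homeowner 1: others sum to 16; max(0, 21 - 16) = 5.
Homeowner 2: others sum to 28; max(0, 21 - 28) = 0.
Homeowner 3: others sum to 20; max(0, 21 - 20) = 1.
Total collected = 5 + 0 + 1 = 6.

6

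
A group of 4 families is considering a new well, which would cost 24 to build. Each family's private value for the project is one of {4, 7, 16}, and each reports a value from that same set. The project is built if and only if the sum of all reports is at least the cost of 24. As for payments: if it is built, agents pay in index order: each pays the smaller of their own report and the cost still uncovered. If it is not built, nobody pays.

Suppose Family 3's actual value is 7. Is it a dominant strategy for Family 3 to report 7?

Consider the case where Family 1 reports 4, Family 2 reports 4 and Family 4 reports 16.
Truthful report 7: project built, pays 7, utility 7 - 7 = 0.
Report 4 instead: project built, pays 4, utility 7 - 4 = 3.
Since 3 > 0, reporting 4 is strictly better here, so truthful reporting is not dominant.

No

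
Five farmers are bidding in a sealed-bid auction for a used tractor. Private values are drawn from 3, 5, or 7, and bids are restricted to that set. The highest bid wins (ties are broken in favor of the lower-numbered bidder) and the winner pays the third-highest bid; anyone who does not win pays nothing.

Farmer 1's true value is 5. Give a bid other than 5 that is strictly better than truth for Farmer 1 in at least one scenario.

Suppose Farmer 2 bids 3, Farmer 3 bids 3, Farmer 4 bids 3 and Farmer 5 bids 7.
Bid 5: loses, pays 0, utility 0.
Bid 7: wins, pays 3, utility 5 - 3 = 2.
So bidding 7 beats truth here (2 > 0).

7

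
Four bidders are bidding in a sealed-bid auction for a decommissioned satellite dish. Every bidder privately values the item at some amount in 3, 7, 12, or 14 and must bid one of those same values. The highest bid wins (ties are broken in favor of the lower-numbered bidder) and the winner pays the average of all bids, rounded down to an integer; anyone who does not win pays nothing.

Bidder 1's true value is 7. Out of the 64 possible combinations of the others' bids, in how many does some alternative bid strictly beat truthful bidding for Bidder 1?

Others bid (3, 3, 3): truth gives 3; bid 3 gives 4 > 3. Violating.
Others bid (3, 3, 7): truth gives 2; no alternative beats it.
Others bid (3, 3, 12): truth gives 0; no alternative beats it.
(Checking all 64 profiles: 1 has a profitable deviation, 63 do not.)

1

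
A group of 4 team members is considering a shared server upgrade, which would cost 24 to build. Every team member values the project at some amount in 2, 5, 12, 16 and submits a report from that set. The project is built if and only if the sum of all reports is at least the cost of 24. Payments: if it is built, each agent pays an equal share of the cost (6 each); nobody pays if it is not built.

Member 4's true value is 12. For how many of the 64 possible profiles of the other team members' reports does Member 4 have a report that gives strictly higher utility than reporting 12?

3

Others report (2, 2, 5): truth gives 0; report 16 gives 6 > 0. Violating.
Others report (2, 5, 2): truth gives 0; report 16 gives 6 > 0. Violating.
Others report (5, 2, 2): truth gives 0; report 16 gives 6 > 0. Violating.
Others report (2, 2, 2): truth gives 0; no alternative beats it.
Others report (2, 2, 12): truth gives 6; no alternative beats it.
(Checking all 64 profiles: 3 have a profitable deviation, 61 do not.)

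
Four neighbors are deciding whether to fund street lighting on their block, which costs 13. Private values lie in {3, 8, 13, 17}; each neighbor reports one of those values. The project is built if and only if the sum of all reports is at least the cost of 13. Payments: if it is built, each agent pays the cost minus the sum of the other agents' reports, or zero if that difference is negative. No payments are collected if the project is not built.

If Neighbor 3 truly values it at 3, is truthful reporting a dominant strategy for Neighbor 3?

Yes

Check each profile of the others' reports and compare truth against every alternative report.
Others report (3, 3, 3): truth gives 0, best alternative gives -1.
Others report (3, 3, 8): truth gives 3, best alternative gives 3.
Others report (3, 3, 13): truth gives 3, best alternative gives 3.
Others report (3, 3, 17): truth gives 3, best alternative gives 3.
Others report (3, 8, 3): truth gives 3, best alternative gives 3.
Others report (3, 8, 8): truth gives 3, best alternative gives 3.
(Remaining 58 profiles checked similarly; truth is weakly best in each.)
In every case the truthful report is at least as good as any alternative, so it is a dominant strategy.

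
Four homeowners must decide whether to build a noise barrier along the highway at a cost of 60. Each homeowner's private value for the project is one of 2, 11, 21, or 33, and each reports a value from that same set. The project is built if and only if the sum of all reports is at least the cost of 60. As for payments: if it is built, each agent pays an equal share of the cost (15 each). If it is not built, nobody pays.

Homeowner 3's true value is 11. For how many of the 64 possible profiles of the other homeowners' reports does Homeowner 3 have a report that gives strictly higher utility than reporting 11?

Others report (2, 21, 33): truth gives -4; report 2 gives 0 > -4. Violating.
Others report (2, 33, 21): truth gives -4; report 2 gives 0 > -4. Violating.
Others report (11, 11, 33): truth gives -4; report 2 gives 0 > -4. Violating.
Others report (11, 21, 21): truth gives -4; report 2 gives 0 > -4. Violating.
Others report (2, 2, 2): truth gives 0; no alternative beats it.
Others report (2, 2, 11): truth gives 0; no alternative beats it.
(Checking all 64 profiles: 12 have a profitable deviation, 52 do not.)

12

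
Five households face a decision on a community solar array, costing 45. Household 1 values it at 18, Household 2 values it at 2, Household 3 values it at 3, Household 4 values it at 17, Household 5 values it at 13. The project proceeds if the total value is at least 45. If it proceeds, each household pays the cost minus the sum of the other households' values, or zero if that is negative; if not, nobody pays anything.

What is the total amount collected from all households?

Total value 53 ≥ cost 45, so it is built.
Household 1: others sum to 35; max(0, 45 - 35) = 10.
Household 2: others sum to 51; max(0, 45 - 51) = 0.
Household 3: others sum to 50; max(0, 45 - 50) = 0.
Household 4: others sum to 36; max(0, 45 - 36) = 9.
Household 5: others sum to 40; max(0, 45 - 40) = 5.
Total collected = 10 + 0 + 0 + 9 + 5 = 24.

24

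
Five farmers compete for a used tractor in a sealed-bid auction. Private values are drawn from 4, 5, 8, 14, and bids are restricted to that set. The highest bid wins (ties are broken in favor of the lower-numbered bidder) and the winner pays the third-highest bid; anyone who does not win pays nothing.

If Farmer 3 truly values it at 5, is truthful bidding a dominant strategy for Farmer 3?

No

Consider the case where Farmer 1 bids 4, Farmer 2 bids 4, Farmer 4 bids 4 and Farmer 5 bids 8.
Truthful bid 5: loses, pays 0, utility 0.
Bid 8 instead: wins, pays 4, utility 5 - 4 = 1.
Since 1 > 0, bidding 8 is strictly better here, so truthful bidding is not dominant.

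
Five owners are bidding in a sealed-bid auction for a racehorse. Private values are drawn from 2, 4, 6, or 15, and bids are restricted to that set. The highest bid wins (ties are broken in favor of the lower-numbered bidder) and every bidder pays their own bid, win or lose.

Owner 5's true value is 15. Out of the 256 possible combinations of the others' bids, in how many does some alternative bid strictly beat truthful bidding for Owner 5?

191

Others bid (2, 2, 2, 2): truth gives 0; bid 4 gives 11 > 0. Violating.
Others bid (2, 2, 2, 4): truth gives 0; bid 6 gives 9 > 0. Violating.
Others bid (2, 2, 2, 15): truth gives -15; bid 2 gives -2 > -15. Violating.
Others bid (2, 2, 4, 2): truth gives 0; bid 6 gives 9 > 0. Violating.
Others bid (2, 2, 2, 6): truth gives 0; no alternative beats it.
Others bid (2, 2, 4, 6): truth gives 0; no alternative beats it.
(Checking all 256 profiles: 191 have a profitable deviation, 65 do not.)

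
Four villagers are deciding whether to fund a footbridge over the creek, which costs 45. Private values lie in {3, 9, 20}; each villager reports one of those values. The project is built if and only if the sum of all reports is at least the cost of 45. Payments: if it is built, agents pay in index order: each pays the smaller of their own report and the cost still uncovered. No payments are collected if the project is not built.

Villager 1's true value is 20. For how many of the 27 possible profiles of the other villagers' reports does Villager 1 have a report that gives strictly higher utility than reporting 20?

Others report (3, 20, 20): truth gives 0; report 3 gives 17 > 0. Violating.
Others report (9, 9, 20): truth gives 0; report 9 gives 11 > 0. Violating.
Others report (9, 20, 9): truth gives 0; report 9 gives 11 > 0. Violating.
Others report (9, 20, 20): truth gives 0; report 3 gives 17 > 0. Violating.
Others report (3, 3, 3): truth gives 0; no alternative beats it.
Others report (3, 3, 9): truth gives 0; no alternative beats it.
(Checking all 27 profiles: 10 have a profitable deviation, 17 do not.)

10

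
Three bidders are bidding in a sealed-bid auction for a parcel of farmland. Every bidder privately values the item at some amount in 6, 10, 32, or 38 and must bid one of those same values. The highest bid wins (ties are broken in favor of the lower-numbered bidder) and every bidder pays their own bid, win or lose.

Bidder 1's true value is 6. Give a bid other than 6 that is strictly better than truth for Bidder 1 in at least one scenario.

Suppose Bidder 2 bids 6 and Bidder 3 bids 10.
Bid 6: loses but pays 6, utility -6.
Bid 10: wins, pays 10, utility 6 - 10 = -4.
So bidding 10 beats truth here (-4 > -6).

10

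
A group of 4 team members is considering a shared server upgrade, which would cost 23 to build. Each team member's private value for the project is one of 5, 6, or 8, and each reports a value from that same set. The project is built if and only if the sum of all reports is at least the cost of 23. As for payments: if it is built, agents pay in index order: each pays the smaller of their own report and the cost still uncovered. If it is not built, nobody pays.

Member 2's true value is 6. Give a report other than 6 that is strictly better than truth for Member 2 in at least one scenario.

5

Suppose Member 1 reports 5, Member 3 reports 5 and Member 4 reports 8.
Report 6: project built, pays 6, utility 6 - 6 = 0.
Report 5: project built, pays 5, utility 6 - 5 = 1.
So reporting 5 beats truth here (1 > 0).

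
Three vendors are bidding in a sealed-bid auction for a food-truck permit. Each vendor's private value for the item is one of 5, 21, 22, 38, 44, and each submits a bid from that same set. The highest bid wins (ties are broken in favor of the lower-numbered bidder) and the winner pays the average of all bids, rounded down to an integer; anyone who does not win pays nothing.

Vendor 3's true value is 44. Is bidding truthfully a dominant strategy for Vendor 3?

Consider the case where Vendor 1 bids 5 and Vendor 2 bids 5.
Truthful bid 44: wins, pays 18, utility 44 - 18 = 26.
Bid 21 instead: wins, pays 10, utility 44 - 10 = 34.
Since 34 > 26, bidding 21 is strictly better here, so truthful bidding is not dominant.

No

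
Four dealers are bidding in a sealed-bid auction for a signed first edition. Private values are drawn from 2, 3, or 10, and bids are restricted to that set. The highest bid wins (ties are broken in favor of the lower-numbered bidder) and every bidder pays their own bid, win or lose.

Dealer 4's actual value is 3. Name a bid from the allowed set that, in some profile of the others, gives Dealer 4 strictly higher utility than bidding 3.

2

Suppose Dealer 1 bids 2, Dealer 2 bids 2 and Dealer 3 bids 3.
Bid 3: loses but pays 3, utility -3.
Bid 2: loses but pays 2, utility -2.
So bidding 2 beats truth here (-2 > -3).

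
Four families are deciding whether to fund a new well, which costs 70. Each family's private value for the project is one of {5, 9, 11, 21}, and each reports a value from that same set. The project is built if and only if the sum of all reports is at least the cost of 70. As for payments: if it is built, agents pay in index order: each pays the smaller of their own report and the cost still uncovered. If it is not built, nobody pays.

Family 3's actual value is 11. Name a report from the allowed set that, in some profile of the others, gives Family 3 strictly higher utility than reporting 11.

9

Suppose Family 1 reports 21, Family 2 reports 21 and Family 4 reports 21.
Report 11: project built, pays 11, utility 11 - 11 = 0.
Report 9: project built, pays 9, utility 11 - 9 = 2.
So reporting 9 beats truth here (2 > 0).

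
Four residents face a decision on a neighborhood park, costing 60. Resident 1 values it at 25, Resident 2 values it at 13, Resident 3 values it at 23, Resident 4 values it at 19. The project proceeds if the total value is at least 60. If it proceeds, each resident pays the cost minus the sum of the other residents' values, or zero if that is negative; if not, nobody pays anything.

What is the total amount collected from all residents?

8

Total value 80 ≥ cost 60, so it is built.
Resident 1: others sum to 55; max(0, 60 - 55) = 5.
Resident 2: others sum to 67; max(0, 60 - 67) = 0.
Resident 3: others sum to 57; max(0, 60 - 57) = 3.
Resident 4: others sum to 61; max(0, 60 - 61) = 0.
Total collected = 5 + 0 + 3 + 0 = 8.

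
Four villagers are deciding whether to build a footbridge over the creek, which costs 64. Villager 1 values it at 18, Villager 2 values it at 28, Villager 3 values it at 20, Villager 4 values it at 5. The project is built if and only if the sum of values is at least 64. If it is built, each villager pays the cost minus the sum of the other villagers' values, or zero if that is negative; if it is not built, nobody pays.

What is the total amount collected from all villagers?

Total value 71 ≥ cost 64, so it is built.
Villager 1: others sum to 53; max(0, 64 - 53) = 11.
Villager 2: others sum to 43; max(0, 64 - 43) = 21.
Villager 3: others sum to 51; max(0, 64 - 51) = 13.
Villager 4: others sum to 66; max(0, 64 - 66) = 0.
Total collected = 11 + 21 + 13 + 0 = 45.

45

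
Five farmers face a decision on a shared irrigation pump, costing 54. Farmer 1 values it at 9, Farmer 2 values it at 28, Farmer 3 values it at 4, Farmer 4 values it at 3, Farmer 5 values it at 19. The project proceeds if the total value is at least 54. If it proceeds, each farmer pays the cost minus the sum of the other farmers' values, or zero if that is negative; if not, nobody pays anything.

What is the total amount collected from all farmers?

Total value 63 ≥ cost 54, so it is built.
Farmer 1: others sum to 54; max(0, 54 - 54) = 0.
Farmer 2: others sum to 35; max(0, 54 - 35) = 19.
Farmer 3: others sum to 59; max(0, 54 - 59) = 0.
Farmer 4: others sum to 60; max(0, 54 - 60) = 0.
Farmer 5: others sum to 44; max(0, 54 - 44) = 10.
Total collected = 0 + 19 + 0 + 0 + 10 = 29.

29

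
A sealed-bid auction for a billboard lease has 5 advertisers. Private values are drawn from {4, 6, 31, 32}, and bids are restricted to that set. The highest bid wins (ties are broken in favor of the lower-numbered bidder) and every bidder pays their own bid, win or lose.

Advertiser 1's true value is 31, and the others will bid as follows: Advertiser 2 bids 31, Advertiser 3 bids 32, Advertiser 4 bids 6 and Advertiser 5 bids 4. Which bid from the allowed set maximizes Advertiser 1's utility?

Bid 4: loses but pays 4, utility -4.
Bid 6: loses but pays 6, utility -6.
Bid 31: loses but pays 31, utility -31.
Bid 32: wins, pays 32, utility 31 - 32 = -1.
The best choice is 32 with utility -1.

32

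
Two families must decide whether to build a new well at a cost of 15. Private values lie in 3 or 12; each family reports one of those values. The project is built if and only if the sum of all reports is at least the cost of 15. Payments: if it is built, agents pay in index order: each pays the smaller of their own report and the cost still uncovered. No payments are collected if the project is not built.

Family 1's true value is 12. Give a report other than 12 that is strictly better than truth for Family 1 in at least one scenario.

Suppose Family 2 reports 12.
Report 12: project built, pays 12, utility 12 - 12 = 0.
Report 3: project built, pays 3, utility 12 - 3 = 9.
So reporting 3 beats truth here (9 > 0).

3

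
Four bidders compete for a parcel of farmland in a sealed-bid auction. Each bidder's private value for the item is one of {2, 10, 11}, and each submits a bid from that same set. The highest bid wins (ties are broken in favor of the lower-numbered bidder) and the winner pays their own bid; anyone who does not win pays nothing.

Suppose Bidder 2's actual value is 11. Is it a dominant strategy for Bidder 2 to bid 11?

Consider the case where Bidder 1 bids 2, Bidder 3 bids 2 and Bidder 4 bids 2.
Truthful bid 11: wins, pays 11, utility 11 - 11 = 0.
Bid 10 instead: wins, pays 10, utility 11 - 10 = 1.
Since 1 > 0, bidding 10 is strictly better here, so truthful bidding is not dominant.

No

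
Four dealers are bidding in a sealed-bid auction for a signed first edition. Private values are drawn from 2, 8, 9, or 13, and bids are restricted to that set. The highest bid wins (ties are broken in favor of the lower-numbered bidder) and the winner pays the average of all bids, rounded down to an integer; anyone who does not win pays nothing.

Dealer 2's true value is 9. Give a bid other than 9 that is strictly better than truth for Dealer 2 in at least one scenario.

Suppose Dealer 1 bids 2, Dealer 3 bids 2 and Dealer 4 bids 13.
Bid 9: loses, pays 0, utility 0.
Bid 13: wins, pays 7, utility 9 - 7 = 2.
So bidding 13 beats truth here (2 > 0).

13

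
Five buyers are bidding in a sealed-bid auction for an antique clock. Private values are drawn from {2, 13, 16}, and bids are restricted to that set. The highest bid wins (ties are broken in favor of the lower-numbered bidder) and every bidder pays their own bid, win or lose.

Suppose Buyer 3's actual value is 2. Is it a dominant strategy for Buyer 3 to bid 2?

Yes

Check each profile of the others' bids and compare truth against every alternative bid.
Others bid (2, 2, 2, 16): truth gives -2, best alternative gives -13.
Others bid (2, 2, 13, 16): truth gives -2, best alternative gives -13.
Others bid (2, 2, 16, 2): truth gives -2, best alternative gives -13.
Others bid (2, 2, 16, 13): truth gives -2, best alternative gives -13.
Others bid (2, 2, 16, 16): truth gives -2, best alternative gives -13.
Others bid (2, 13, 2, 2): truth gives -2, best alternative gives -13.
(Remaining 75 profiles checked similarly; truth is weakly best in each.)
In every case the truthful bid is at least as good as any alternative, so it is a dominant strategy.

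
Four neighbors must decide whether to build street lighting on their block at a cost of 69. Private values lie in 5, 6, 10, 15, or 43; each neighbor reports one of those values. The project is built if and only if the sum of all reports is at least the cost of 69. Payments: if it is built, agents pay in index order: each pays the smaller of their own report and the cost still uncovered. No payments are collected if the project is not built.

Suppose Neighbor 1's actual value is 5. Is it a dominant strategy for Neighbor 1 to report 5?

Check each profile of the others' reports and compare truth against every alternative report.
Others report (5, 15, 43): truth gives 0, best alternative gives -1.
Others report (5, 43, 15): truth gives 0, best alternative gives -1.
Others report (5, 43, 43): truth gives 0, best alternative gives -1.
Others report (6, 15, 43): truth gives 0, best alternative gives -1.
Others report (6, 43, 15): truth gives 0, best alternative gives -1.
Others report (6, 43, 43): truth gives 0, best alternative gives -1.
(Remaining 119 profiles checked similarly; truth is weakly best in each.)
In every case the truthful report is at least as good as any alternative, so it is a dominant strategy.

Yes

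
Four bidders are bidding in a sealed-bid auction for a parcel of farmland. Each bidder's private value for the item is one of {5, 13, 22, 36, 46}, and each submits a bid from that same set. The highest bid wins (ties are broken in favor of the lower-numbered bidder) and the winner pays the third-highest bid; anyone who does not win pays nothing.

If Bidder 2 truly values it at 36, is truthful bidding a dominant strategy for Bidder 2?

No

Consider the case where Bidder 1 bids 5, Bidder 3 bids 5 and Bidder 4 bids 46.
Truthful bid 36: loses, pays 0, utility 0.
Bid 46 instead: wins, pays 5, utility 36 - 5 = 31.
Since 31 > 0, bidding 46 is strictly better here, so truthful bidding is not dominant.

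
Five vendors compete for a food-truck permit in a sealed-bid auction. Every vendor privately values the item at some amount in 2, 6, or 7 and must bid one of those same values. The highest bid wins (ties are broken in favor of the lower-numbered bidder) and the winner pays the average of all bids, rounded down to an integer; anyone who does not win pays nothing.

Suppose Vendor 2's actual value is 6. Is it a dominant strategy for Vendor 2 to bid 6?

No

Consider the case where Vendor 1 bids 2, Vendor 3 bids 2, Vendor 4 bids 2 and Vendor 5 bids 7.
Truthful bid 6: loses, pays 0, utility 0.
Bid 7 instead: wins, pays 4, utility 6 - 4 = 2.
Since 2 > 0, bidding 7 is strictly better here, so truthful bidding is not dominant.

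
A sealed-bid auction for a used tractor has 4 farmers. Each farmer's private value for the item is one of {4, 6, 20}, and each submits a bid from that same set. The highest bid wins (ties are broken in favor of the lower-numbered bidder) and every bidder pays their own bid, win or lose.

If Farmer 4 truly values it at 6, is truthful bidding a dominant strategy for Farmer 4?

No

Consider the case where Farmer 1 bids 4, Farmer 2 bids 4 and Farmer 3 bids 6.
Truthful bid 6: loses but pays 6, utility -6.
Bid 4 instead: loses but pays 4, utility -4.
Since -4 > -6, bidding 4 is strictly better here, so truthful bidding is not dominant.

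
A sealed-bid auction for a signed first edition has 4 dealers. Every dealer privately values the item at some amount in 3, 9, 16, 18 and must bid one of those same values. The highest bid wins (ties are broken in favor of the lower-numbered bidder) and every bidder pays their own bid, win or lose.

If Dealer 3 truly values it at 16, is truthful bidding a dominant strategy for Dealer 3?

Consider the case where Dealer 1 bids 3, Dealer 2 bids 3 and Dealer 4 bids 3.
Truthful bid 16: wins, pays 16, utility 16 - 16 = 0.
Bid 9 instead: wins, pays 9, utility 16 - 9 = 7.
Since 7 > 0, bidding 9 is strictly better here, so truthful bidding is not dominant.

No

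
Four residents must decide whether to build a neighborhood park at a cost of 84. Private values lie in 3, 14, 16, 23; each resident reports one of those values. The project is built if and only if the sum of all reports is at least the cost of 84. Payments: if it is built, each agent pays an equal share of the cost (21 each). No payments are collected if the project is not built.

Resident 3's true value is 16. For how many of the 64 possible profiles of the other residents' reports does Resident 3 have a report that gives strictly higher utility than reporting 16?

Others report (23, 23, 23): truth gives -5; report 3 gives 0 > -5. Violating.
Others report (3, 3, 3): truth gives 0; no alternative beats it.
Others report (3, 3, 14): truth gives 0; no alternative beats it.
(Checking all 64 profiles: 1 has a profitable deviation, 63 do not.)

1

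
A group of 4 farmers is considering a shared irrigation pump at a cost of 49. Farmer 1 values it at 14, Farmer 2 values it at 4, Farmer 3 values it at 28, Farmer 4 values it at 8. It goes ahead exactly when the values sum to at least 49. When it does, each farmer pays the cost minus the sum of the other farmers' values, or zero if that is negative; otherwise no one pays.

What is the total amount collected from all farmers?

Total value 54 ≥ cost 49, so it is built.
Farmer 1: others sum to 40; max(0, 49 - 40) = 9.
Farmer 2: others sum to 50; max(0, 49 - 50) = 0.
Farmer 3: others sum to 26; max(0, 49 - 26) = 23.
Farmer 4: others sum to 46; max(0, 49 - 46) = 3.
Total collected = 9 + 0 + 23 + 3 = 35.

35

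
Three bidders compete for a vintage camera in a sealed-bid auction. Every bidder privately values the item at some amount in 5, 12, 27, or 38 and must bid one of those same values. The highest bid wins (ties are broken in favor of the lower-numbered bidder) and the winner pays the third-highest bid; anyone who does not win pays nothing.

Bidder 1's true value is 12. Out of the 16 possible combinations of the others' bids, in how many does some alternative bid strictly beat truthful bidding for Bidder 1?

Others bid (5, 27): truth gives 0; bid 27 gives 7 > 0. Violating.
Others bid (5, 38): truth gives 0; bid 38 gives 7 > 0. Violating.
Others bid (27, 5): truth gives 0; bid 27 gives 7 > 0. Violating.
Others bid (38, 5): truth gives 0; bid 38 gives 7 > 0. Violating.
Others bid (5, 5): truth gives 7; no alternative beats it.
Others bid (5, 12): truth gives 7; no alternative beats it.
(Checking all 16 profiles: 4 have a profitable deviation, 12 do not.)

4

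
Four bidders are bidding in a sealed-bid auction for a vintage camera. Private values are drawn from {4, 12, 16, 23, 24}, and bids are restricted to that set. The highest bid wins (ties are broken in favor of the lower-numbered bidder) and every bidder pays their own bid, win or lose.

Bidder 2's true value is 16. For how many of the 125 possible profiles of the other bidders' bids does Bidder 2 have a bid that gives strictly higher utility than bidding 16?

Others bid (4, 4, 4): truth gives 0; bid 12 gives 4 > 0. Violating.
Others bid (4, 4, 12): truth gives 0; bid 12 gives 4 > 0. Violating.
Others bid (4, 4, 23): truth gives -16; bid 4 gives -4 > -16. Violating.
Others bid (4, 4, 24): truth gives -16; bid 4 gives -4 > -16. Violating.
Others bid (4, 4, 16): truth gives 0; no alternative beats it.
Others bid (4, 12, 16): truth gives 0; no alternative beats it.
(Checking all 125 profiles: 111 have a profitable deviation, 14 do not.)

111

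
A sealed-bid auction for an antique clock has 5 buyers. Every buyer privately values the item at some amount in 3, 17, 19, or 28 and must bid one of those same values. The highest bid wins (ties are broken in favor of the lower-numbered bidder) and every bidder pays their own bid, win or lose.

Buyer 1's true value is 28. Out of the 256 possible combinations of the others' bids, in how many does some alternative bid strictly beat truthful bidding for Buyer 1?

81

Others bid (3, 3, 3, 3): truth gives 0; bid 3 gives 25 > 0. Violating.
Others bid (3, 3, 3, 17): truth gives 0; bid 17 gives 11 > 0. Violating.
Others bid (3, 3, 3, 19): truth gives 0; bid 19 gives 9 > 0. Violating.
Others bid (3, 3, 17, 3): truth gives 0; bid 17 gives 11 > 0. Violating.
Others bid (3, 3, 3, 28): truth gives 0; no alternative beats it.
Others bid (3, 3, 17, 28): truth gives 0; no alternative beats it.
(Checking all 256 profiles: 81 have a profitable deviation, 175 do not.)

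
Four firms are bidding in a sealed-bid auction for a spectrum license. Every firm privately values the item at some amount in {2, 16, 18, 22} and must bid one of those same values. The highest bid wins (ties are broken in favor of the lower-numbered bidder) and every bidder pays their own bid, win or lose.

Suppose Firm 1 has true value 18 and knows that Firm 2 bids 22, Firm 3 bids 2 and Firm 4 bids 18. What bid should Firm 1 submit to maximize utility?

Bid 2: loses but pays 2, utility -2.
Bid 16: loses but pays 16, utility -16.
Bid 18: loses but pays 18, utility -18.
Bid 22: wins, pays 22, utility 18 - 22 = -4.
The best choice is 2 with utility -2.

2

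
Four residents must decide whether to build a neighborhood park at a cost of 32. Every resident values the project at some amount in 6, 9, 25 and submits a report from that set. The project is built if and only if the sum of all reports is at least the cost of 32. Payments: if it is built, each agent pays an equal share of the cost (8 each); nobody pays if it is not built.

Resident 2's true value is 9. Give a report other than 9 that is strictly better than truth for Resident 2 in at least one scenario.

Suppose Resident 1 reports 6, Resident 3 reports 6 and Resident 4 reports 6.
Report 9: project not built, utility 0.
Report 25: project built, pays 8, utility 9 - 8 = 1.
So reporting 25 beats truth here (1 > 0).

25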